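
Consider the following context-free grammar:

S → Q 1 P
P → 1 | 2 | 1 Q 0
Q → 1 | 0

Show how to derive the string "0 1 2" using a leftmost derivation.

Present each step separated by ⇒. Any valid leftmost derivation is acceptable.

S ⇒ Q 1 P ⇒ 0 1 P ⇒ 0 1 2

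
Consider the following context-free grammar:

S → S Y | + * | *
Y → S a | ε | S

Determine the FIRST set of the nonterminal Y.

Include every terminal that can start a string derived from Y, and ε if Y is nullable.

We compute FIRST(Y) using the standard algorithm.
FIRST(S) = {*, +}
FIRST(Y) = {*, +, ε}
Therefore, FIRST(Y) = {*, +, ε}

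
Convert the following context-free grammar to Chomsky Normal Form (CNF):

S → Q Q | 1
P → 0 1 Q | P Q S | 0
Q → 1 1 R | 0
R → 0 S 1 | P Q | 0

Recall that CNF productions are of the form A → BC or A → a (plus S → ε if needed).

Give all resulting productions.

S → 1; T0 → 0; T1 → 1; P → 0; Q → 0; R → 0; S → Q Q; P → T0 X0; X0 → T1 Q; P → P X1; X1 → Q S; Q → T1 X2; X2 → T1 R; R → T0 X3; X3 → S T1; R → P Q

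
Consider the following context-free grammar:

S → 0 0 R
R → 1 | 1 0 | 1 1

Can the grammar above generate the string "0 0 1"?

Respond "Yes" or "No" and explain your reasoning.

Yes - a valid derivation exists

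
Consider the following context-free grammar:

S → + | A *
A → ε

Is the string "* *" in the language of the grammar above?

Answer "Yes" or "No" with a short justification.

No - no valid derivation exists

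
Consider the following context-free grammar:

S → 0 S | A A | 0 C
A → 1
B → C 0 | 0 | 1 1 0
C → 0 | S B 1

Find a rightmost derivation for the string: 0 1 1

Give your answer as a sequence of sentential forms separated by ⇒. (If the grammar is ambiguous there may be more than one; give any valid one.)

S ⇒ 0 S ⇒ 0 A A ⇒ 0 A 1 ⇒ 0 1 1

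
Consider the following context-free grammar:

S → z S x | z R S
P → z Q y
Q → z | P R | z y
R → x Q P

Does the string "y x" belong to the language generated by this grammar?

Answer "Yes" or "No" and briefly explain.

No - no valid derivation exists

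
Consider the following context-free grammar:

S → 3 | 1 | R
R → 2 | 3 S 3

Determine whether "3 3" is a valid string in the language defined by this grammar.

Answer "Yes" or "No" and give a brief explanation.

No - no valid derivation exists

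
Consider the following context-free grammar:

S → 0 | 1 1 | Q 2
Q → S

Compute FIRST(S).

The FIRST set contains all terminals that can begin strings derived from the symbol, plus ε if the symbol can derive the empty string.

We compute FIRST(S) using the standard algorithm.
FIRST(Q) = {0, 1}
FIRST(S) = {0, 1}
Therefore, FIRST(S) = {0, 1}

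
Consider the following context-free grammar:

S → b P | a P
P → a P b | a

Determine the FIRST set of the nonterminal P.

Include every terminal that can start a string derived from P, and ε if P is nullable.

We compute FIRST(P) using the standard algorithm.
FIRST(P) = {a}
FIRST(S) = {a, b}
Therefore, FIRST(P) = {a}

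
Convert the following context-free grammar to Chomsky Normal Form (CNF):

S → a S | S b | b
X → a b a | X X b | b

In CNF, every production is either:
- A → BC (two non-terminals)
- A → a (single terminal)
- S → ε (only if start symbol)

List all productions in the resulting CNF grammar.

TA → a; TB → b; S → b; X → b; S → TA S; S → S TB; X → TA X0; X0 → TB TA; X → X X1; X1 → X TB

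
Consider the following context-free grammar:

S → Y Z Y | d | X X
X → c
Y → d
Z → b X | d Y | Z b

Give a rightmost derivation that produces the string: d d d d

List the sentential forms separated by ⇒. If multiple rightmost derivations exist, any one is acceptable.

S ⇒ Y Z Y ⇒ Y Z d ⇒ Y d Y d ⇒ Y d d d ⇒ d d d d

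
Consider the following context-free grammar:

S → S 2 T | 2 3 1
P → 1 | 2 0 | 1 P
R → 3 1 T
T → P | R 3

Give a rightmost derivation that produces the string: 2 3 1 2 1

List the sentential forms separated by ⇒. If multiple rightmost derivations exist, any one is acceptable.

S ⇒ S 2 T ⇒ S 2 P ⇒ S 2 1 ⇒ 2 3 1 2 1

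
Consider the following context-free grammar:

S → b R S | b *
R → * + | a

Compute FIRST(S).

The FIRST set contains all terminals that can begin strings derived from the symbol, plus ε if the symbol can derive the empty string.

We compute FIRST(S) using the standard algorithm.
FIRST(R) = {*, a}
FIRST(S) = {b}
Therefore, FIRST(S) = {b}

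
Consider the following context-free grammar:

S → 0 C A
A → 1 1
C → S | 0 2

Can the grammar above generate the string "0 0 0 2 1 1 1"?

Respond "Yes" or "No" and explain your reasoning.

No - no valid derivation exists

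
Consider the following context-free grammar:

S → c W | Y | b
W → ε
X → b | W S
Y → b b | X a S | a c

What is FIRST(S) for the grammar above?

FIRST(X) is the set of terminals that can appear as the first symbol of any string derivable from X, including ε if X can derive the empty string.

We compute FIRST(S) using the standard algorithm.
FIRST(S) = {a, b, c}
FIRST(W) = {ε}
FIRST(X) = {a, b, c}
FIRST(Y) = {a, b, c}
Therefore, FIRST(S) = {a, b, c}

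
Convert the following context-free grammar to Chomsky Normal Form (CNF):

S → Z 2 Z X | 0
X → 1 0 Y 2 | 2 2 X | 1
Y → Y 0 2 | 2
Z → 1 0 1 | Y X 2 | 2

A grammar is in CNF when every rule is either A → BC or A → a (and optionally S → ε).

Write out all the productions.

T2 → 2; S → 0; T1 → 1; T0 → 0; X → 1; Y → 2; Z → 2; S → Z X0; X0 → T2 X1; X1 → Z X; X → T1 X2; X2 → T0 X3; X3 → Y T2; X → T2 X4; X4 → T2 X; Y → Y X5; X5 → T0 T2; Z → T1 X6; X6 → T0 T1; Z → Y X7; X7 → X T2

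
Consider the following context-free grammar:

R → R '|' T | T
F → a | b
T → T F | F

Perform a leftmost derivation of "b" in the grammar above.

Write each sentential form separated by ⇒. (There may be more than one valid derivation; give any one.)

R ⇒ T ⇒ F ⇒ b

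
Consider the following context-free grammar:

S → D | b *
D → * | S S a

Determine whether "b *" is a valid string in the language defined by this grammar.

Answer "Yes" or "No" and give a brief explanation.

Yes - a valid derivation exists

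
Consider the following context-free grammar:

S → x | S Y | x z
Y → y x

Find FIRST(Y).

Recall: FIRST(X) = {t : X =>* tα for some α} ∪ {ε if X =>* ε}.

We compute FIRST(Y) using the standard algorithm.
FIRST(S) = {x}
FIRST(Y) = {y}
Therefore, FIRST(Y) = {y}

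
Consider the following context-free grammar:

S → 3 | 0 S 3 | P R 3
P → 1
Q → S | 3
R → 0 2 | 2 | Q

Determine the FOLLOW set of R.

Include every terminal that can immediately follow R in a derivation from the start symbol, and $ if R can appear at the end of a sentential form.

We compute FOLLOW(R) using the standard algorithm.
FOLLOW(S) starts with {$}.
FIRST(P) = {1}
FIRST(Q) = {0, 1, 3}
FIRST(R) = {0, 1, 2, 3}
FIRST(S) = {0, 1, 3}
FOLLOW(P) = {0, 1, 2, 3}
FOLLOW(Q) = {3}
FOLLOW(R) = {3}
FOLLOW(S) = {$, 3}
Therefore, FOLLOW(R) = {3}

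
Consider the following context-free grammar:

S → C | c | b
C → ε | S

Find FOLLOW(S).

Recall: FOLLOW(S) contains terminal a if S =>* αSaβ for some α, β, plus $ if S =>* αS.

We compute FOLLOW(S) using the standard algorithm.
FOLLOW(S) starts with {$}.
FIRST(C) = {b, c, ε}
FIRST(S) = {b, c, ε}
FOLLOW(C) = {$}
FOLLOW(S) = {$}
Therefore, FOLLOW(S) = {$}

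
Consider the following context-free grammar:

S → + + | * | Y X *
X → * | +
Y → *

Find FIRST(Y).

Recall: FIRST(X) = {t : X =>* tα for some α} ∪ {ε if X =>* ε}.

We compute FIRST(Y) using the standard algorithm.
FIRST(S) = {*, +}
FIRST(X) = {*, +}
FIRST(Y) = {*}
Therefore, FIRST(Y) = {*}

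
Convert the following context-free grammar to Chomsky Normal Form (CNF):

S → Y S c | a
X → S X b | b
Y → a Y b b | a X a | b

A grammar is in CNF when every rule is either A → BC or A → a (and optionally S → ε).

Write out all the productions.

TC → c; S → a; TB → b; X → b; TA → a; Y → b; S → Y X0; X0 → S TC; X → S X1; X1 → X TB; Y → TA X2; X2 → Y X3; X3 → TB TB; Y → TA X4; X4 → X TA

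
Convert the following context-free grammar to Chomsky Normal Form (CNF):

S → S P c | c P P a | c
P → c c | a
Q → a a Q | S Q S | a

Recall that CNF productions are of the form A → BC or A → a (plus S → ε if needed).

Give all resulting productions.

TC → c; TA → a; S → c; P → a; Q → a; S → S X0; X0 → P TC; S → TC X1; X1 → P X2; X2 → P TA; P → TC TC; Q → TA X3; X3 → TA Q; Q → S X4; X4 → Q S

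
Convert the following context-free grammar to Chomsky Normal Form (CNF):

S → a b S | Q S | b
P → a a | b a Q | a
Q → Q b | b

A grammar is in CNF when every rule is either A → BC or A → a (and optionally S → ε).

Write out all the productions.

TA → a; TB → b; S → b; P → a; Q → b; S → TA X0; X0 → TB S; S → Q S; P → TA TA; P → TB X1; X1 → TA Q; Q → Q TB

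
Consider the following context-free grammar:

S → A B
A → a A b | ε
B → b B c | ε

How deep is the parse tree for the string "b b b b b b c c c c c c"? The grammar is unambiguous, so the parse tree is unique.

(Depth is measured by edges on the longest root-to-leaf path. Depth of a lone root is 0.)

8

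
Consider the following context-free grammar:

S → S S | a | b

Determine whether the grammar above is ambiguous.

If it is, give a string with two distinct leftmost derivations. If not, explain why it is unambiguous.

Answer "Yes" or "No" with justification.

Yes - the string 'a b a a' has two distinct leftmost derivations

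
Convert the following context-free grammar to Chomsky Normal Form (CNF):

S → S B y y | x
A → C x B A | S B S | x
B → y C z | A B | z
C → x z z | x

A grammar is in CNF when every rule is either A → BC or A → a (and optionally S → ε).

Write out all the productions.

TY → y; S → x; TX → x; A → x; TZ → z; B → z; C → x; S → S X0; X0 → B X1; X1 → TY TY; A → C X2; X2 → TX X3; X3 → B A; A → S X4; X4 → B S; B → TY X5; X5 → C TZ; B → A B; C → TX X6; X6 → TZ TZ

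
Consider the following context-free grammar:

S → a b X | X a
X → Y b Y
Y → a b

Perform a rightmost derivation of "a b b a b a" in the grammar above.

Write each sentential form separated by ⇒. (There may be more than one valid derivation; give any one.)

S ⇒ X a ⇒ Y b Y a ⇒ Y b a b a ⇒ a b b a b a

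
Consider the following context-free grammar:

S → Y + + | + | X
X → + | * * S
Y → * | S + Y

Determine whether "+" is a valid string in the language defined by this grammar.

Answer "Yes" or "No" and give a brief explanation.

Yes - a valid derivation exists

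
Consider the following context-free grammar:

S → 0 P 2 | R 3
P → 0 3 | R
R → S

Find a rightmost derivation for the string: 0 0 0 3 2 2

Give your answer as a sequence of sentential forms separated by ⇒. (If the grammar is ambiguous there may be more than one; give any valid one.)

S ⇒ 0 P 2 ⇒ 0 R 2 ⇒ 0 S 2 ⇒ 0 0 P 2 2 ⇒ 0 0 0 3 2 2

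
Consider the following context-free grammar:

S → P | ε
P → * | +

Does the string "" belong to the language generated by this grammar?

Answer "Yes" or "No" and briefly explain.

Yes - a valid derivation exists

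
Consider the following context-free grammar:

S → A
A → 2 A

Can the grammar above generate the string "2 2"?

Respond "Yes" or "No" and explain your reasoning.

No - no valid derivation exists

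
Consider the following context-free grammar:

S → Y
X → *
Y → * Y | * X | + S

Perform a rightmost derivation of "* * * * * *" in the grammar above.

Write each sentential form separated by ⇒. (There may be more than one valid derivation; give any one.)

S ⇒ Y ⇒ * Y ⇒ * * Y ⇒ * * * Y ⇒ * * * * Y ⇒ * * * * * X ⇒ * * * * * *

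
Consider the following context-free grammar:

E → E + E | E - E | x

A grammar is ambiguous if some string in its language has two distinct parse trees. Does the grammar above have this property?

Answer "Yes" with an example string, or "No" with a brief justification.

Yes - the string 'x + x + x + x + x' has two distinct parse trees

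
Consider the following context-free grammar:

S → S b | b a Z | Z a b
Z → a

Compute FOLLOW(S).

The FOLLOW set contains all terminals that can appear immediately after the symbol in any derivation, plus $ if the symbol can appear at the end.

We compute FOLLOW(S) using the standard algorithm.
FOLLOW(S) starts with {$}.
FIRST(S) = {a, b}
FIRST(Z) = {a}
FOLLOW(S) = {$, b}
FOLLOW(Z) = {$, a, b}
Therefore, FOLLOW(S) = {$, b}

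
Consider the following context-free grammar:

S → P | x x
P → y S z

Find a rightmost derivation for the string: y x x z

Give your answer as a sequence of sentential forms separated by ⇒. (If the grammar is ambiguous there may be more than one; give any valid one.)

S ⇒ P ⇒ y S z ⇒ y x x z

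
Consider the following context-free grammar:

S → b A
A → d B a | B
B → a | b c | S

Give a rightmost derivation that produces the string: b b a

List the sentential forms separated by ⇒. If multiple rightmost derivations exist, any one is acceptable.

S ⇒ b A ⇒ b B ⇒ b S ⇒ b b A ⇒ b b B ⇒ b b a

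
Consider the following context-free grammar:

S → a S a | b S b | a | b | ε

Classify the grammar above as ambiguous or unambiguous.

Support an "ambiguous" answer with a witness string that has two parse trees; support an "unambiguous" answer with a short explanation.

Unambiguous - every string in the language has a unique parse tree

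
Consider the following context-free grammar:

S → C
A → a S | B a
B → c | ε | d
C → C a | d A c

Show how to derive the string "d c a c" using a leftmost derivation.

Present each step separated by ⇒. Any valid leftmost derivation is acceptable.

S ⇒ C ⇒ d A c ⇒ d B a c ⇒ d c a c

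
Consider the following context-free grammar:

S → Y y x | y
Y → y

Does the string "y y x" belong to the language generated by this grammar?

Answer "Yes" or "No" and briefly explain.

Yes - a valid derivation exists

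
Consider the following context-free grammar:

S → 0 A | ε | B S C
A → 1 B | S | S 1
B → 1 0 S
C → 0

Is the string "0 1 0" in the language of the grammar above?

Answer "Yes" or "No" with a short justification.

No - no valid derivation exists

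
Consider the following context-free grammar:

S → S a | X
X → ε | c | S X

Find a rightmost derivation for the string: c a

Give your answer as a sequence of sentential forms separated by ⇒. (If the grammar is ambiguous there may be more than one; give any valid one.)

S ⇒ S a ⇒ X a ⇒ c a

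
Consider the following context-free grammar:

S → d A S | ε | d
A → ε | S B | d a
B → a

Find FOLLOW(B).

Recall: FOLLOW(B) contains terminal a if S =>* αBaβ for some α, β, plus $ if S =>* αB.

We compute FOLLOW(B) using the standard algorithm.
FOLLOW(S) starts with {$}.
FIRST(A) = {a, d, ε}
FIRST(B) = {a}
FIRST(S) = {d, ε}
FOLLOW(A) = {$, a, d}
FOLLOW(B) = {$, a, d}
FOLLOW(S) = {$, a}
Therefore, FOLLOW(B) = {$, a, d}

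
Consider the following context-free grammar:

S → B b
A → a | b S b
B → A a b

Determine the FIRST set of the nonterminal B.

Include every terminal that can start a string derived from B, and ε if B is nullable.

We compute FIRST(B) using the standard algorithm.
FIRST(A) = {a, b}
FIRST(B) = {a, b}
FIRST(S) = {a, b}
Therefore, FIRST(B) = {a, b}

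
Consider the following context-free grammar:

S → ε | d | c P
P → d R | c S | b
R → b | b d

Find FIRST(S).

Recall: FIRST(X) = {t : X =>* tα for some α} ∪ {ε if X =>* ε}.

We compute FIRST(S) using the standard algorithm.
FIRST(P) = {b, c, d}
FIRST(R) = {b}
FIRST(S) = {c, d, ε}
Therefore, FIRST(S) = {c, d, ε}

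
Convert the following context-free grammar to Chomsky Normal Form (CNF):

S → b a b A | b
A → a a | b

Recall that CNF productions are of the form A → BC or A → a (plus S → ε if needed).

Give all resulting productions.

TB → b; TA → a; S → b; A → b; S → TB X0; X0 → TA X1; X1 → TB A; A → TA TA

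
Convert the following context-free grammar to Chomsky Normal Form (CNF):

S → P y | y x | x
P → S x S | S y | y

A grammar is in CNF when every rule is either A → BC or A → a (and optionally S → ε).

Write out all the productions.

TY → y; TX → x; S → x; P → y; S → P TY; S → TY TX; P → S X0; X0 → TX S; P → S TY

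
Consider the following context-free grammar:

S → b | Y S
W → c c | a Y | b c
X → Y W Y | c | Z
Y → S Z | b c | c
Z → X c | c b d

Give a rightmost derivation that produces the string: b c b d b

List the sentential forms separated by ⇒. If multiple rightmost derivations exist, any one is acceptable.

S ⇒ Y S ⇒ Y b ⇒ S Z b ⇒ S c b d b ⇒ b c b d b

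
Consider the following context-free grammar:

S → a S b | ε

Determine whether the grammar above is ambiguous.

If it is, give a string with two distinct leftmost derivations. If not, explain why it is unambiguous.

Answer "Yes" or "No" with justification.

No - the grammar is unambiguous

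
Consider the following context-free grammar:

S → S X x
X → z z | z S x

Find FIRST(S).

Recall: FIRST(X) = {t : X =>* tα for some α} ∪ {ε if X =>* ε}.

We compute FIRST(S) using the standard algorithm.
FIRST(S) = {}
FIRST(X) = {z}
Therefore, FIRST(S) = {}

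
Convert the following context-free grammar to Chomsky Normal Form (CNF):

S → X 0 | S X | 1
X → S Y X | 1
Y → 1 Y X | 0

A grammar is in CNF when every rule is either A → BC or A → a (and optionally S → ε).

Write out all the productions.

T0 → 0; S → 1; X → 1; T1 → 1; Y → 0; S → X T0; S → S X; X → S X0; X0 → Y X; Y → T1 X1; X1 → Y X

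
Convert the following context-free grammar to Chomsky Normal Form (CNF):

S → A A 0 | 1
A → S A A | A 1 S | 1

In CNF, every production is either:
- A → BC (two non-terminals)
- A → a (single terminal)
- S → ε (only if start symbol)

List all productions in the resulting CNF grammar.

T0 → 0; S → 1; T1 → 1; A → 1; S → A X0; X0 → A T0; A → S X1; X1 → A A; A → A X2; X2 → T1 S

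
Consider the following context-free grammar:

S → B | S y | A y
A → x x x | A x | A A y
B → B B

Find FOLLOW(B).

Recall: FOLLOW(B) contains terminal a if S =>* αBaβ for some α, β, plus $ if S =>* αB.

We compute FOLLOW(B) using the standard algorithm.
FOLLOW(S) starts with {$}.
FIRST(A) = {x}
FIRST(B) = {}
FIRST(S) = {x}
FOLLOW(A) = {x, y}
FOLLOW(B) = {$, y}
FOLLOW(S) = {$, y}
Therefore, FOLLOW(B) = {$, y}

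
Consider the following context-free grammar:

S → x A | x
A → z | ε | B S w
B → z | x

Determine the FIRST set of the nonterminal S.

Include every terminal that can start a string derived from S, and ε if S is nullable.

We compute FIRST(S) using the standard algorithm.
FIRST(A) = {x, z, ε}
FIRST(B) = {x, z}
FIRST(S) = {x}
Therefore, FIRST(S) = {x}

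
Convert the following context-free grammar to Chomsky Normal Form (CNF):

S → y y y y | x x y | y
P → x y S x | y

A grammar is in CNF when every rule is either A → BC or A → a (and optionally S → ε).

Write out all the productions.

TY → y; TX → x; S → y; P → y; S → TY X0; X0 → TY X1; X1 → TY TY; S → TX X2; X2 → TX TY; P → TX X3; X3 → TY X4; X4 → S TX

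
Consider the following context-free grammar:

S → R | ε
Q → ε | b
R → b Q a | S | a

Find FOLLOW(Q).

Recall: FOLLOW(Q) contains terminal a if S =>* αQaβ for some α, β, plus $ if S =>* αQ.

We compute FOLLOW(Q) using the standard algorithm.
FOLLOW(S) starts with {$}.
FIRST(Q) = {b, ε}
FIRST(R) = {a, b, ε}
FIRST(S) = {a, b, ε}
FOLLOW(Q) = {a}
FOLLOW(R) = {$}
FOLLOW(S) = {$}
Therefore, FOLLOW(Q) = {a}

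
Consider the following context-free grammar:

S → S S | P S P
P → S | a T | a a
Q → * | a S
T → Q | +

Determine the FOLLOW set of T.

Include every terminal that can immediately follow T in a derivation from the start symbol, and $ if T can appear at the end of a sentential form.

We compute FOLLOW(T) using the standard algorithm.
FOLLOW(S) starts with {$}.
FIRST(P) = {a}
FIRST(Q) = {*, a}
FIRST(S) = {a}
FIRST(T) = {*, +, a}
FOLLOW(P) = {$, a}
FOLLOW(Q) = {$, a}
FOLLOW(S) = {$, a}
FOLLOW(T) = {$, a}
Therefore, FOLLOW(T) = {$, a}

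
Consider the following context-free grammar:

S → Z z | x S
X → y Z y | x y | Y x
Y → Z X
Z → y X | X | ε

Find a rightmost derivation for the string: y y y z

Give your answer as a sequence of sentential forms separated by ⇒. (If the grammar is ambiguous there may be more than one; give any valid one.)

S ⇒ Z z ⇒ y X z ⇒ y y Z y z ⇒ y y y z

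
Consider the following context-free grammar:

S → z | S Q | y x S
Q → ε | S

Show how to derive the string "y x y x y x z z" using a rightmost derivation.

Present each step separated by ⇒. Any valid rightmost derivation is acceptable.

S ⇒ S Q ⇒ S S ⇒ S z ⇒ y x S z ⇒ y x y x S z ⇒ y x y x y x S z ⇒ y x y x y x z z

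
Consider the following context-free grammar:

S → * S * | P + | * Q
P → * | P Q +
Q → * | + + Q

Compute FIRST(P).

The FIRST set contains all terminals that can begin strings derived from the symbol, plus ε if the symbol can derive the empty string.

We compute FIRST(P) using the standard algorithm.
FIRST(P) = {*}
FIRST(Q) = {*, +}
FIRST(S) = {*}
Therefore, FIRST(P) = {*}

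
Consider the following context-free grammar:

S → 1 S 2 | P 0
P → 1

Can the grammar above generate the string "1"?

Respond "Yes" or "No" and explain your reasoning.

No - no valid derivation exists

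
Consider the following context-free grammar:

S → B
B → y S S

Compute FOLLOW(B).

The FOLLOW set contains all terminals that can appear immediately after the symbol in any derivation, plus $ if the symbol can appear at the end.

We compute FOLLOW(B) using the standard algorithm.
FOLLOW(S) starts with {$}.
FIRST(B) = {y}
FIRST(S) = {y}
FOLLOW(B) = {$, y}
FOLLOW(S) = {$, y}
Therefore, FOLLOW(B) = {$, y}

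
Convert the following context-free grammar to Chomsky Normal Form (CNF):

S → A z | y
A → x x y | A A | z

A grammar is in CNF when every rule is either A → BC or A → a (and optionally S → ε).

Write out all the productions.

TZ → z; S → y; TX → x; TY → y; A → z; S → A TZ; A → TX X0; X0 → TX TY; A → A A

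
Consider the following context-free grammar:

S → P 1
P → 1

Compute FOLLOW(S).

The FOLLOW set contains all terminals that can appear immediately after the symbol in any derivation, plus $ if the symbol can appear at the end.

We compute FOLLOW(S) using the standard algorithm.
FOLLOW(S) starts with {$}.
FIRST(P) = {1}
FIRST(S) = {1}
FOLLOW(P) = {1}
FOLLOW(S) = {$}
Therefore, FOLLOW(S) = {$}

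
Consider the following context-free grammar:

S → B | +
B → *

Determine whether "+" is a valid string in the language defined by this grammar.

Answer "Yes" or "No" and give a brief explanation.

Yes - a valid derivation exists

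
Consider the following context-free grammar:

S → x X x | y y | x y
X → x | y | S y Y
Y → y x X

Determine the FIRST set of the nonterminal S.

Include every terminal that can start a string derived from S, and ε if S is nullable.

We compute FIRST(S) using the standard algorithm.
FIRST(S) = {x, y}
FIRST(X) = {x, y}
FIRST(Y) = {y}
Therefore, FIRST(S) = {x, y}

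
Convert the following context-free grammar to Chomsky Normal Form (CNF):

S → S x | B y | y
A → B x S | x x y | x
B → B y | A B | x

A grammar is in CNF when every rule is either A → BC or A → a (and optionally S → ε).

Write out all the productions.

TX → x; TY → y; S → y; A → x; B → x; S → S TX; S → B TY; A → B X0; X0 → TX S; A → TX X1; X1 → TX TY; B → B TY; B → A B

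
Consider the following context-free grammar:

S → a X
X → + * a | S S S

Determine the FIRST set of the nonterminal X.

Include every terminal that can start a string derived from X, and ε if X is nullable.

We compute FIRST(X) using the standard algorithm.
FIRST(S) = {a}
FIRST(X) = {+, a}
Therefore, FIRST(X) = {+, a}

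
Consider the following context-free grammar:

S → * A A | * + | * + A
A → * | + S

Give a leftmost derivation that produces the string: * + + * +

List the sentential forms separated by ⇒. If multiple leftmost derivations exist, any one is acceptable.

S ⇒ * + A ⇒ * + + S ⇒ * + + * +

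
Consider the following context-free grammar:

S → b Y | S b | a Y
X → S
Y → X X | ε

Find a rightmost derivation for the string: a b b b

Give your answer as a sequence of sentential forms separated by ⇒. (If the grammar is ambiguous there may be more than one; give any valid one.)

S ⇒ S b ⇒ S b b ⇒ S b b b ⇒ a Y b b b ⇒ a b b b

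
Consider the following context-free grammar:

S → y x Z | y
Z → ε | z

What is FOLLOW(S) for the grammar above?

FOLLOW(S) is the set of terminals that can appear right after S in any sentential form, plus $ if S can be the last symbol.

We compute FOLLOW(S) using the standard algorithm.
FOLLOW(S) starts with {$}.
FIRST(S) = {y}
FIRST(Z) = {z, ε}
FOLLOW(S) = {$}
FOLLOW(Z) = {$}
Therefore, FOLLOW(S) = {$}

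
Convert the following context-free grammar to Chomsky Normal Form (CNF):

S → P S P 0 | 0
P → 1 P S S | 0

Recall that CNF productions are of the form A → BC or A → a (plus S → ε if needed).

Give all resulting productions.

T0 → 0; S → 0; T1 → 1; P → 0; S → P X0; X0 → S X1; X1 → P T0; P → T1 X2; X2 → P X3; X3 → S S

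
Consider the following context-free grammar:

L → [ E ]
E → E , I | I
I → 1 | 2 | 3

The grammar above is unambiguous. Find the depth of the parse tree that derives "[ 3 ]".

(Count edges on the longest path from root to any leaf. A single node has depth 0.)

3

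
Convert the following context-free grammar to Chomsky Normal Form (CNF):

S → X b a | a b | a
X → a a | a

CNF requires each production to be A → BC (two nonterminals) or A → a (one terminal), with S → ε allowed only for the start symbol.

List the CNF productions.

TB → b; TA → a; S → a; X → a; S → X X0; X0 → TB TA; S → TA TB; X → TA TA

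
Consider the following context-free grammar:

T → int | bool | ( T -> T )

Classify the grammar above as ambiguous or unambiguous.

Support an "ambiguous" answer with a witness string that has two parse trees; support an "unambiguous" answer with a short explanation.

Unambiguous - every string in the language has a unique parse tree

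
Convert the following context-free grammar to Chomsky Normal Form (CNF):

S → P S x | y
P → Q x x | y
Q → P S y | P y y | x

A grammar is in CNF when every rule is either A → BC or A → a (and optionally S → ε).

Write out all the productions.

TX → x; S → y; P → y; TY → y; Q → x; S → P X0; X0 → S TX; P → Q X1; X1 → TX TX; Q → P X2; X2 → S TY; Q → P X3; X3 → TY TY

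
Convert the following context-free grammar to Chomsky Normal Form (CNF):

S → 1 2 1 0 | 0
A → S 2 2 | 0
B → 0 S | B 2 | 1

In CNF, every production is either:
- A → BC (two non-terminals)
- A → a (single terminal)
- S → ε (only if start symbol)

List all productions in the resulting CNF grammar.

T1 → 1; T2 → 2; T0 → 0; S → 0; A → 0; B → 1; S → T1 X0; X0 → T2 X1; X1 → T1 T0; A → S X2; X2 → T2 T2; B → T0 S; B → B T2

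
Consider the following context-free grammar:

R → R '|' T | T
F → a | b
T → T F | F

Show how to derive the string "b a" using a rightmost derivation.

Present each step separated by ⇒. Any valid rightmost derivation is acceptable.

R ⇒ T ⇒ T F ⇒ T a ⇒ F a ⇒ b a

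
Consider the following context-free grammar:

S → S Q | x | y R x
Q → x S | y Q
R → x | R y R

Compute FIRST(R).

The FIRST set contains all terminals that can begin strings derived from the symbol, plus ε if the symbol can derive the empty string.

We compute FIRST(R) using the standard algorithm.
FIRST(Q) = {x, y}
FIRST(R) = {x}
FIRST(S) = {x, y}
Therefore, FIRST(R) = {x}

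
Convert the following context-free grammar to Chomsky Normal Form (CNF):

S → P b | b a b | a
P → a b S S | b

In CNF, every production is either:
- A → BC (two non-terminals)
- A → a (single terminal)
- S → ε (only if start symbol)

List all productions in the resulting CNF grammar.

TB → b; TA → a; S → a; P → b; S → P TB; S → TB X0; X0 → TA TB; P → TA X1; X1 → TB X2; X2 → S S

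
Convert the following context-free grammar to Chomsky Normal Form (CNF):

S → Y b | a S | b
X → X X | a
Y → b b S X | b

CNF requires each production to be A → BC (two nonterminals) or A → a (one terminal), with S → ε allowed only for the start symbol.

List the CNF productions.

TB → b; TA → a; S → b; X → a; Y → b; S → Y TB; S → TA S; X → X X; Y → TB X0; X0 → TB X1; X1 → S X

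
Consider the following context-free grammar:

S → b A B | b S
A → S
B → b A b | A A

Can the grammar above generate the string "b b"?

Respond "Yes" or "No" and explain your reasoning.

No - no valid derivation exists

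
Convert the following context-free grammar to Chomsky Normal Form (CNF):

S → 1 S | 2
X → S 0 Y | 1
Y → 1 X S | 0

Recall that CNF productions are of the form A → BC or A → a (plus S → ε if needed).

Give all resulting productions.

T1 → 1; S → 2; T0 → 0; X → 1; Y → 0; S → T1 S; X → S X0; X0 → T0 Y; Y → T1 X1; X1 → X S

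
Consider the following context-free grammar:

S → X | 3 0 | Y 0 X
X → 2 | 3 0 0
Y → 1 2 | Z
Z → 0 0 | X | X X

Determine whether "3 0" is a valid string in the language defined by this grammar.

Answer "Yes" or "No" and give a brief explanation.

Yes - a valid derivation exists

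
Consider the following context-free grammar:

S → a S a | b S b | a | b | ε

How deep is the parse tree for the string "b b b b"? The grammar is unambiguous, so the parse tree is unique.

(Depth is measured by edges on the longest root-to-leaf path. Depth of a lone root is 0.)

3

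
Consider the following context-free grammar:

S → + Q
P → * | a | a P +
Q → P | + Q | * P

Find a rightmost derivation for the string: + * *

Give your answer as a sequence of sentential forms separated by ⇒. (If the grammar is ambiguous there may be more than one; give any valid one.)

S ⇒ + Q ⇒ + * P ⇒ + * *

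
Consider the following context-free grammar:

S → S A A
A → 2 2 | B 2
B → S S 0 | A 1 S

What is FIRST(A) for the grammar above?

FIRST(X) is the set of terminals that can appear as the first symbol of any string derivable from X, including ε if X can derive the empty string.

We compute FIRST(A) using the standard algorithm.
FIRST(A) = {2}
FIRST(B) = {2}
FIRST(S) = {}
Therefore, FIRST(A) = {2}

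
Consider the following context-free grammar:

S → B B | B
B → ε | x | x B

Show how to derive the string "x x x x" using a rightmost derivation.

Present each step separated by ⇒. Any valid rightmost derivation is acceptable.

S ⇒ B B ⇒ B x ⇒ x B x ⇒ x x B x ⇒ x x x x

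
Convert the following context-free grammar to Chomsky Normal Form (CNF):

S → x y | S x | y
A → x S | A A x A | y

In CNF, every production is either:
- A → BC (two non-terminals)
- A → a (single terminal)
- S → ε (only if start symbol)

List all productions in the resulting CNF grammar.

TX → x; TY → y; S → y; A → y; S → TX TY; S → S TX; A → TX S; A → A X0; X0 → A X1; X1 → TX A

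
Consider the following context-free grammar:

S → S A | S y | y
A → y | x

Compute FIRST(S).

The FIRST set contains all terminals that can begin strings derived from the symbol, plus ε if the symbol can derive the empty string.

We compute FIRST(S) using the standard algorithm.
FIRST(A) = {x, y}
FIRST(S) = {y}
Therefore, FIRST(S) = {y}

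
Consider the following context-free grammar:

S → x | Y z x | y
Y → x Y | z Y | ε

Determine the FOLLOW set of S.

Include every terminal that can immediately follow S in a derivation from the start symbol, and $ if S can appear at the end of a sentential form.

We compute FOLLOW(S) using the standard algorithm.
FOLLOW(S) starts with {$}.
FIRST(S) = {x, y, z}
FIRST(Y) = {x, z, ε}
FOLLOW(S) = {$}
FOLLOW(Y) = {z}
Therefore, FOLLOW(S) = {$}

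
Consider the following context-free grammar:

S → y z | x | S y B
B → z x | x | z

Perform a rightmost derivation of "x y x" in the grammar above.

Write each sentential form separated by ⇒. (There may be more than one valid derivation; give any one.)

S ⇒ S y B ⇒ S y x ⇒ x y x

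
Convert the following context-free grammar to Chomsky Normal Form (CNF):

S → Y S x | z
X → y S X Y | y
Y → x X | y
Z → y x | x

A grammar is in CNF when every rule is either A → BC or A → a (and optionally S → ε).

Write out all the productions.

TX → x; S → z; TY → y; X → y; Y → y; Z → x; S → Y X0; X0 → S TX; X → TY X1; X1 → S X2; X2 → X Y; Y → TX X; Z → TY TX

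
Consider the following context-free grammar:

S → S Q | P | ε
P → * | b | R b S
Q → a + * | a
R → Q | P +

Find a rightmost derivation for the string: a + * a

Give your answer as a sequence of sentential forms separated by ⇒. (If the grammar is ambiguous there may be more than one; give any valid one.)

S ⇒ S Q ⇒ S a ⇒ S Q a ⇒ S a + * a ⇒ a + * a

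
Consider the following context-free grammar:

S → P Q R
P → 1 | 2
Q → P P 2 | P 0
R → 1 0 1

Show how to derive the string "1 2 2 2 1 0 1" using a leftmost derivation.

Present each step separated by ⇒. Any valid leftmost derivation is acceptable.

S ⇒ P Q R ⇒ 1 Q R ⇒ 1 P P 2 R ⇒ 1 2 P 2 R ⇒ 1 2 2 2 R ⇒ 1 2 2 2 1 0 1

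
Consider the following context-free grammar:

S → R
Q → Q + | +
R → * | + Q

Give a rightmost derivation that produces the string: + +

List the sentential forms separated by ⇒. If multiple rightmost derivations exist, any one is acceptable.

S ⇒ R ⇒ + Q ⇒ + +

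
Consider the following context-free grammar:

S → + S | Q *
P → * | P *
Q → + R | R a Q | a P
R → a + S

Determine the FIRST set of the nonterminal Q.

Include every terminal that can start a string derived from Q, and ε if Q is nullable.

We compute FIRST(Q) using the standard algorithm.
FIRST(P) = {*}
FIRST(Q) = {+, a}
FIRST(R) = {a}
FIRST(S) = {+, a}
Therefore, FIRST(Q) = {+, a}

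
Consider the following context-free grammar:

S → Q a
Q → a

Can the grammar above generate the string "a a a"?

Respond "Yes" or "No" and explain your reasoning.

No - no valid derivation exists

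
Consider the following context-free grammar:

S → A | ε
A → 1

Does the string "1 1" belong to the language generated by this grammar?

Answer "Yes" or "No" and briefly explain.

No - no valid derivation exists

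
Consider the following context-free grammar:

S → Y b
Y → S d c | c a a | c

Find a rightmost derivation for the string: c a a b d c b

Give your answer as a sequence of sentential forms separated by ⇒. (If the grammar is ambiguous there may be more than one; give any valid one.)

S ⇒ Y b ⇒ S d c b ⇒ Y b d c b ⇒ c a a b d c b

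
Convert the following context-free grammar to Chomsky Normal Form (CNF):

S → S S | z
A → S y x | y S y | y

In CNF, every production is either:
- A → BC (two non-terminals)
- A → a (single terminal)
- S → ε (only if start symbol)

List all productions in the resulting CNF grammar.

S → z; TY → y; TX → x; A → y; S → S S; A → S X0; X0 → TY TX; A → TY X1; X1 → S TY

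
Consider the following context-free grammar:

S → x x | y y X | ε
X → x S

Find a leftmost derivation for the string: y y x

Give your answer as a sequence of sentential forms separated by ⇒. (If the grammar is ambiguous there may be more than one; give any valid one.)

S ⇒ y y X ⇒ y y x S ⇒ y y x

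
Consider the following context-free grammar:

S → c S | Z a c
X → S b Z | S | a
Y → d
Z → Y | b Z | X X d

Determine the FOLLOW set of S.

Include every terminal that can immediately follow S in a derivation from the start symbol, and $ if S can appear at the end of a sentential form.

We compute FOLLOW(S) using the standard algorithm.
FOLLOW(S) starts with {$}.
FIRST(S) = {a, b, c, d}
FIRST(X) = {a, b, c, d}
FIRST(Y) = {d}
FIRST(Z) = {a, b, c, d}
FOLLOW(S) = {$, a, b, c, d}
FOLLOW(X) = {a, b, c, d}
FOLLOW(Y) = {a, b, c, d}
FOLLOW(Z) = {a, b, c, d}
Therefore, FOLLOW(S) = {$, a, b, c, d}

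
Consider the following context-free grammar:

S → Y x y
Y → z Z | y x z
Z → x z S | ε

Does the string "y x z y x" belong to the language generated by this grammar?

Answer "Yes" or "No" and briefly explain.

No - no valid derivation exists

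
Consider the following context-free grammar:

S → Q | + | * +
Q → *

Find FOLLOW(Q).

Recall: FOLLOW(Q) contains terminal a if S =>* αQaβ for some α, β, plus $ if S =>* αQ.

We compute FOLLOW(Q) using the standard algorithm.
FOLLOW(S) starts with {$}.
FIRST(Q) = {*}
FIRST(S) = {*, +}
FOLLOW(Q) = {$}
FOLLOW(S) = {$}
Therefore, FOLLOW(Q) = {$}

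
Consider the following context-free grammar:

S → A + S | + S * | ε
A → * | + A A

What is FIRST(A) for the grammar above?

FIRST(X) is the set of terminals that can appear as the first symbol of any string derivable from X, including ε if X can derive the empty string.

We compute FIRST(A) using the standard algorithm.
FIRST(A) = {*, +}
FIRST(S) = {*, +, ε}
Therefore, FIRST(A) = {*, +}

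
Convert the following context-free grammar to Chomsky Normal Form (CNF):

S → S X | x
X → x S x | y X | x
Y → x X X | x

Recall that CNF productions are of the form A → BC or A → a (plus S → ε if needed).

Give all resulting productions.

S → x; TX → x; TY → y; X → x; Y → x; S → S X; X → TX X0; X0 → S TX; X → TY X; Y → TX X1; X1 → X X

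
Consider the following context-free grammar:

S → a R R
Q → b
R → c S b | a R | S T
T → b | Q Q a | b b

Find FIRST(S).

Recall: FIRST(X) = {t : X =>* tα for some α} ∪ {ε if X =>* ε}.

We compute FIRST(S) using the standard algorithm.
FIRST(Q) = {b}
FIRST(R) = {a, c}
FIRST(S) = {a}
FIRST(T) = {b}
Therefore, FIRST(S) = {a}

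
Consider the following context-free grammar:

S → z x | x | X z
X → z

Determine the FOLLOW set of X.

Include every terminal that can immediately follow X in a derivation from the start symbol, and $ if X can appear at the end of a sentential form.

We compute FOLLOW(X) using the standard algorithm.
FOLLOW(S) starts with {$}.
FIRST(S) = {x, z}
FIRST(X) = {z}
FOLLOW(S) = {$}
FOLLOW(X) = {z}
Therefore, FOLLOW(X) = {z}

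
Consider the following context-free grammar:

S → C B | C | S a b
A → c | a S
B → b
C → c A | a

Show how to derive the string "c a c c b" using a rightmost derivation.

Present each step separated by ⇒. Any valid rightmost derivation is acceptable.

S ⇒ C B ⇒ C b ⇒ c A b ⇒ c a S b ⇒ c a C b ⇒ c a c A b ⇒ c a c c b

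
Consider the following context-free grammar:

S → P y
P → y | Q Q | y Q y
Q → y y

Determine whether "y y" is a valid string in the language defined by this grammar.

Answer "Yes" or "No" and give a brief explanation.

Yes - a valid derivation exists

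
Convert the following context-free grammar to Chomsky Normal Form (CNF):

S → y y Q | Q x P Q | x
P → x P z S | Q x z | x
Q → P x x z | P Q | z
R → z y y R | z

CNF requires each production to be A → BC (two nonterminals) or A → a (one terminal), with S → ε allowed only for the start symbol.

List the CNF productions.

TY → y; TX → x; S → x; TZ → z; P → x; Q → z; R → z; S → TY X0; X0 → TY Q; S → Q X1; X1 → TX X2; X2 → P Q; P → TX X3; X3 → P X4; X4 → TZ S; P → Q X5; X5 → TX TZ; Q → P X6; X6 → TX X7; X7 → TX TZ; Q → P Q; R → TZ X8; X8 → TY X9; X9 → TY R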